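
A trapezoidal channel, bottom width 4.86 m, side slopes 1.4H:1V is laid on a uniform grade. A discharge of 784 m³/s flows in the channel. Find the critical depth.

At critical depth, Q² T / (g A³) = 1, i.e. A³/T = Q²/g = 784²/9.81 = 62660.
Trying y = 9.69 m: A³/T = 177900 — high.
Trying y = 6.29 m: A³/T = 28260 — low.
Trying y = 7.6 m: A³/T = 62540 — matches.

y_c = 7.6 m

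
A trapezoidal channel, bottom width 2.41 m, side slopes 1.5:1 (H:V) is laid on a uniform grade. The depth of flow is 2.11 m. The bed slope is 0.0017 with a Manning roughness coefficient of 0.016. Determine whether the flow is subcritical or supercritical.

With bottom width b = 2.41 m and side slope z = 1.5: A = (b + zy)y = (2.41 + 1.5×2.11)×2.11 = 11.76 m²; P = b + 2y√(1+z²) = 2.41 + 2×2.11×1.803 = 10.02 m.
Hydraulic radius R = A/P = 11.76/10.02 = 1.174 m.
V = (1/n) R^(2/3) √S = (1/0.016) × 1.174^(2/3) × √0.0017 = 2.868 m/s. Hydraulic depth D_h = A/T = 11.76/8.74 = 1.346 m.
Froude number Fr = V/√(g·D_h) = 2.868/√(9.81×1.346) = 0.789, which is less than 1, so the flow is subcritical.

subcritical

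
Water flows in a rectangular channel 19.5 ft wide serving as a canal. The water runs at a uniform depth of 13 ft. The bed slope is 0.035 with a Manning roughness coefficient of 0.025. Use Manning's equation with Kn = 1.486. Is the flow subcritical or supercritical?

Flow area A = b·y = 19.5 × 13 = 253.5 ft². Wetted perimeter P = b + 2y = 19.5 + 2×13 = 45.5 ft.
Hydraulic radius R = A/P = 253.5/45.5 = 5.571 ft.
V = (1.486/n) R^(2/3) √S = (1.486/0.025) × 5.571^(2/3) × √0.035 = 34.95 ft/s. Hydraulic depth D_h = A/T = 253.5/19.5 = 13 ft.
Froude number Fr = V/√(g·D_h) = 34.95/√(32.2×13) = 1.71, which is greater than 1, so the flow is supercritical.

supercritical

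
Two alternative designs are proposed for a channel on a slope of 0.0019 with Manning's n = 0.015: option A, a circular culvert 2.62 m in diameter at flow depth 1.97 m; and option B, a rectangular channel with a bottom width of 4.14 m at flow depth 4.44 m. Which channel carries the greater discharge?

Channel A: For a circular section of diameter D = 2.62 m at depth y = 1.97 m, the central angle is θ = 2 arccos(1 − 2y/D) = 4.198 rad. Then A = (D²/8)(θ − sin θ) = 4.349 m² and P = Dθ/2 = 5.499 m. Hydraulic radius R = A/P = 4.349/5.499 = 0.7908 m. Q_A = (1/0.015)·4.349·0.7908^(2/3)·√0.0019 = 10.81 m³/s.
Channel B: Flow area A = b·y = 4.14 × 4.44 = 18.38 m². Wetted perimeter P = b + 2y = 4.14 + 2×4.44 = 13.02 m. Hydraulic radius R = A/P = 18.38/13.02 = 1.412 m. Q_B = (1/0.015)·18.38·1.412^(2/3)·√0.0019 = 67.22 m³/s.
Q_A = 10.81 m³/s vs Q_B = 67.22 m³/s, so channel B carries more.

channel B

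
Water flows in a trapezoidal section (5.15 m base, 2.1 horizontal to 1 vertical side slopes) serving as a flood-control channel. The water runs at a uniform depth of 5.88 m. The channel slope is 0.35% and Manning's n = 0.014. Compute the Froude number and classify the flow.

supercritical

With bottom width b = 5.15 m and side slope z = 2.1: A = (b + zy)y = (5.15 + 2.1×5.88)×5.88 = 102.9 m²; P = b + 2y√(1+z²) = 5.15 + 2×5.88×2.326 = 32.5 m.
Hydraulic radius R = A/P = 102.9/32.5 = 3.165 m.
V = (1/n) R^(2/3) √S = (1/0.014) × 3.165^(2/3) × √0.0035 = 9.11 m/s. Hydraulic depth D_h = A/T = 102.9/29.85 = 3.447 m.
Froude number Fr = V/√(g·D_h) = 9.11/√(9.81×3.447) = 1.57, which is greater than 1, so the flow is supercritical.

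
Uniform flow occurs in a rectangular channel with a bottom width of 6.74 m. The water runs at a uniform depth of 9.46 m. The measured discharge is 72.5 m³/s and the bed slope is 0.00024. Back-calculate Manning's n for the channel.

Flow area A = b·y = 6.74 × 9.46 = 63.76 m². Wetted perimeter P = b + 2y = 6.74 + 2×9.46 = 25.66 m.
Hydraulic radius R = A/P = 63.76/25.66 = 2.485 m.
Rearranging Manning's equation: n = (1/Q) A R^(2/3) S^(1/2) = (1/72.5) × 63.76 × 2.485^(2/3) × √0.00024 = 0.025.

n = 0.025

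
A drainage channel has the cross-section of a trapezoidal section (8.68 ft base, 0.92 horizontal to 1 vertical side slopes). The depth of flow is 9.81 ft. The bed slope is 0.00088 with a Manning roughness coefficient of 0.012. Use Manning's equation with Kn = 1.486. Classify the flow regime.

subcritical

With bottom width b = 8.68 ft and side slope z = 0.92: A = (b + zy)y = (8.68 + 0.92×9.81)×9.81 = 173.7 ft²; P = b + 2y√(1+z²) = 8.68 + 2×9.81×1.359 = 35.34 ft.
Hydraulic radius R = A/P = 173.7/35.34 = 4.915 ft.
V = (1.486/n) R^(2/3) √S = (1.486/0.012) × 4.915^(2/3) × √0.00088 = 10.62 ft/s. Hydraulic depth D_h = A/T = 173.7/26.73 = 6.498 ft.
Froude number Fr = V/√(g·D_h) = 10.62/√(32.2×6.498) = 0.734, which is less than 1, so the flow is subcritical.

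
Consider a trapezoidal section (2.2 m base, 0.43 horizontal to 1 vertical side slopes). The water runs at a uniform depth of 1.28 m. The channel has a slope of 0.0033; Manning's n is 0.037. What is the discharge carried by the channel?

Q = 4.33 m³/s

With bottom width b = 2.2 m and side slope z = 0.43: A = (b + zy)y = (2.2 + 0.43×1.28)×1.28 = 3.521 m²; P = b + 2y√(1+z²) = 2.2 + 2×1.28×1.089 = 4.987 m.
Hydraulic radius R = A/P = 3.521/4.987 = 0.706 m.
Manning's equation: Q = (1/n) A R^(2/3) S^(1/2) = (1/0.037) × 3.521 × 0.706^(2/3) × 0.0033^(1/2) = 4.33 m³/s.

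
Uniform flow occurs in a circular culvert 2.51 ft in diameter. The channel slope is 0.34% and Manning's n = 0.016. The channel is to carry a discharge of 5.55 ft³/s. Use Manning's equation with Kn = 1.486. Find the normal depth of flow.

Manning's equation rearranged: A R^(2/3) = nQ / (1.486·√S) = 0.016 × 5.55 / (1.486 × √0.0034) = 1.025.
Trying y = 0.701 ft: A R^(2/3) = 0.6179 — low.
Trying y = 1.1 ft: A R^(2/3) = 1.441 — high.
Trying y = 0.913 ft: A R^(2/3) = 1.025 — ≈ 1.025.

y_n = 0.913 ft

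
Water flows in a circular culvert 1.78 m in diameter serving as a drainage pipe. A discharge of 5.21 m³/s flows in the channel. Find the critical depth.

y_c = 1.14 m

At critical depth, Q² T / (g A³) = 1, i.e. A³/T = Q²/g = 5.21²/9.81 = 2.767.
At y = 1.31 m: A³/T = 4.821 — high.
At y = 0.848 m: A³/T = 0.8996 — low.
At y = 1.14 m: A³/T = 2.792 — ≈ 2.767.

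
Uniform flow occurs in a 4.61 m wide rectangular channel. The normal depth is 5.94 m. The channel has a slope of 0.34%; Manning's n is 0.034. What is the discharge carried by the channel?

Q = 65.9 m³/s

Flow area A = b·y = 4.61 × 5.94 = 27.38 m². Wetted perimeter P = b + 2y = 4.61 + 2×5.94 = 16.49 m.
Hydraulic radius R = A/P = 27.38/16.49 = 1.661 m.
Manning's equation: Q = (1/n) A R^(2/3) S^(1/2) = (1/0.034) × 27.38 × 1.661^(2/3) × 0.0034^(1/2) = 65.9 m³/s.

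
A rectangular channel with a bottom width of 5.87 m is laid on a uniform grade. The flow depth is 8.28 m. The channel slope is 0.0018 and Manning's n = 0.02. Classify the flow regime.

subcritical

Flow area A = b·y = 5.87 × 8.28 = 48.6 m². Wetted perimeter P = b + 2y = 5.87 + 2×8.28 = 22.43 m.
Hydraulic radius R = A/P = 48.6/22.43 = 2.167 m.
V = (1/n) R^(2/3) √S = (1/0.02) × 2.167^(2/3) × √0.0018 = 3.552 m/s. Hydraulic depth D_h = A/T = 48.6/5.87 = 8.28 m.
Froude number Fr = V/√(g·D_h) = 3.552/√(9.81×8.28) = 0.394, which is less than 1, so the flow is subcritical.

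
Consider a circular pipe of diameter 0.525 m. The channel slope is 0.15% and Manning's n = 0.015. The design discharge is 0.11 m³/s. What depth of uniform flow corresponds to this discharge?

Manning's equation rearranged: A R^(2/3) = nQ / (1·√S) = 0.015 × 0.11 / (√0.0015) = 0.0426.
Trying y = 0.439 m: A R^(2/3) = 0.05688 — too large.
Trying y = 0.343 m: A R^(2/3) = 0.0426 — close enough.

y_n = 0.343 m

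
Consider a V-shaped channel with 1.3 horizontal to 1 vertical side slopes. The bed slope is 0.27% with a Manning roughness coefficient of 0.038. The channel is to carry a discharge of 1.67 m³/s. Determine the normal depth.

Manning's equation rearranged: A R^(2/3) = nQ / (1·√S) = 0.038 × 1.67 / (√0.0027) = 1.221.
At y = 0.854 m: A R^(2/3) = 0.4605 — short.
At y = 1.5 m: A R^(2/3) = 2.068 — over.
At y = 1.23 m: A R^(2/3) = 1.218 — matches.

y_n = 1.23 m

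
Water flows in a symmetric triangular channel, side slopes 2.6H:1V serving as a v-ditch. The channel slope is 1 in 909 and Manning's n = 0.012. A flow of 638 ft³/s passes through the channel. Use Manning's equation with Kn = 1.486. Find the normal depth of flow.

y_n = 5.61 ft

Manning's equation rearranged: A R^(2/3) = nQ / (1.486·√S) = 0.012 × 638 / (1.486 × √0.0011) = 155.3.
Try y = 6.69 ft: A R^(2/3) = 248.6 — over.
Try y = 5.61 ft: A R^(2/3) = 155.4 — matches.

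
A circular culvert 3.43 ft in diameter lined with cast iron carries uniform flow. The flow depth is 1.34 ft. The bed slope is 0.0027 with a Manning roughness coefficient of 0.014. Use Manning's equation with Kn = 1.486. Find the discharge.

For a circular section of diameter D = 3.43 ft at depth y = 1.34 ft, the central angle is θ = 2 arccos(1 − 2y/D) = 2.701 rad. Then A = (D²/8)(θ − sin θ) = 3.344 ft² and P = Dθ/2 = 4.632 ft.
Hydraulic radius R = A/P = 3.344/4.632 = 0.722 ft.
Manning's equation: Q = (1.486/n) A R^(2/3) S^(1/2) = (1.486/0.014) × 3.344 × 0.722^(2/3) × 0.0027^(1/2) = 14.8 ft³/s.

Q = 14.8 ft³/s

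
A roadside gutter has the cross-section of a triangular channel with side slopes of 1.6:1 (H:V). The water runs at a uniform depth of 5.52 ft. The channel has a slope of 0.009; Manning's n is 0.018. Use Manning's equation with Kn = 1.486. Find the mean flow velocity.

For a triangular section with side slope z = 1.6: A = zy² = 1.6×5.52² = 48.75 ft²; P = 2y√(1+z²) = 2×5.52×1.887 = 20.83 ft.
Hydraulic radius R = A/P = 48.75/20.83 = 2.34 ft.
From Manning's equation, V = (1.486/n) R^(2/3) S^(1/2) = (1.486/0.018) × 2.34^(2/3) × 0.009^(1/2) = 13.8 ft/s.

V = 13.8 ft/s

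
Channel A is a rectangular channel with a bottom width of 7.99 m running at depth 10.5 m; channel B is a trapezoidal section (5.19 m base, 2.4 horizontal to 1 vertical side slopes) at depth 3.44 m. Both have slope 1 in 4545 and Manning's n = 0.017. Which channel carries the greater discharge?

Channel A: Flow area A = b·y = 7.99 × 10.5 = 83.89 m². Wetted perimeter P = b + 2y = 7.99 + 2×10.5 = 28.99 m. Hydraulic radius R = A/P = 83.89/28.99 = 2.894 m. Q_A = (1/0.017)·83.89·2.894^(2/3)·√0.00022 = 148.7 m³/s.
Channel B: With bottom width b = 5.19 m and side slope z = 2.4: A = (b + zy)y = (5.19 + 2.4×3.44)×3.44 = 46.25 m²; P = b + 2y√(1+z²) = 5.19 + 2×3.44×2.6 = 23.08 m. Hydraulic radius R = A/P = 46.25/23.08 = 2.004 m. Q_B = (1/0.017)·46.25·2.004^(2/3)·√0.00022 = 64.16 m³/s.
Q_A = 148.7 m³/s vs Q_B = 64.16 m³/s, so channel A carries more.

channel A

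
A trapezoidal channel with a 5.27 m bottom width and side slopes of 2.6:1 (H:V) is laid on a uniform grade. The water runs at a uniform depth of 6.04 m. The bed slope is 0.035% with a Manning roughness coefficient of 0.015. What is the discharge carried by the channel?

With bottom width b = 5.27 m and side slope z = 2.6: A = (b + zy)y = (5.27 + 2.6×6.04)×6.04 = 126.7 m²; P = b + 2y√(1+z²) = 5.27 + 2×6.04×2.786 = 38.92 m.
Hydraulic radius R = A/P = 126.7/38.92 = 3.255 m.
Manning's equation: Q = (1/n) A R^(2/3) S^(1/2) = (1/0.015) × 126.7 × 3.255^(2/3) × 0.00035^(1/2) = 347 m³/s.

Q = 347 m³/s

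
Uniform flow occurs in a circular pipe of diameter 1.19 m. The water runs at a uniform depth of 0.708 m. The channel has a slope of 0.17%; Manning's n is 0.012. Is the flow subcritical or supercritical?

subcritical

For a circular section of diameter D = 1.19 m at depth y = 0.708 m, the central angle is θ = 2 arccos(1 − 2y/D) = 3.524 rad. Then A = (D²/8)(θ − sin θ) = 0.6898 m² and P = Dθ/2 = 2.097 m.
Hydraulic radius R = A/P = 0.6898/2.097 = 0.329 m.
V = (1/n) R^(2/3) √S = (1/0.012) × 0.329^(2/3) × √0.0017 = 1.637 m/s. Hydraulic depth D_h = A/T = 0.6898/1.168 = 0.5904 m.
Froude number Fr = V/√(g·D_h) = 1.637/√(9.81×0.5904) = 0.68, which is less than 1, so the flow is subcritical.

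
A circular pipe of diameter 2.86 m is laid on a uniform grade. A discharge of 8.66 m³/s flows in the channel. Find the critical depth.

At critical depth, Q² T / (g A³) = 1, i.e. A³/T = Q²/g = 8.66²/9.81 = 7.645.
Trying y = 1.03 m: A³/T = 3.293 — short.
Trying y = 1.44 m: A³/T = 11.9 — over.
Trying y = 1.28 m: A³/T = 7.586 — close enough.

y_c = 1.28 m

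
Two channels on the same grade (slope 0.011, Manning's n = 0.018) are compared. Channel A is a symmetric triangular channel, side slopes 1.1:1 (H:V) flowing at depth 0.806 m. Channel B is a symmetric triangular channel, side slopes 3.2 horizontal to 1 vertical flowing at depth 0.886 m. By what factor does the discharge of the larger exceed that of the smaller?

Channel A: For a triangular section with side slope z = 1.1: A = zy² = 1.1×0.806² = 0.7146 m²; P = 2y√(1+z²) = 2×0.806×1.487 = 2.396 m. Hydraulic radius R = A/P = 0.7146/2.396 = 0.2982 m. Q_A = (1/0.018)·0.7146·0.2982^(2/3)·√0.011 = 1.858 m³/s.
Channel B: For a triangular section with side slope z = 3.2: A = zy² = 3.2×0.886² = 2.512 m²; P = 2y√(1+z²) = 2×0.886×3.353 = 5.941 m. Hydraulic radius R = A/P = 2.512/5.941 = 0.4228 m. Q_B = (1/0.018)·2.512·0.4228^(2/3)·√0.011 = 8.246 m³/s.
The larger discharge is 8.246 m³/s and the smaller is 1.858 m³/s; the ratio is 4.44.

4.44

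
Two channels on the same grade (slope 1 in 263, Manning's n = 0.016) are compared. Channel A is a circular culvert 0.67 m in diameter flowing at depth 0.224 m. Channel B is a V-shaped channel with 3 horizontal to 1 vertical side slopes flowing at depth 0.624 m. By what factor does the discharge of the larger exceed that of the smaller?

20.1

Channel A: For a circular section of diameter D = 0.67 m at depth y = 0.224 m, the central angle is θ = 2 arccos(1 − 2y/D) = 2.466 rad. Then A = (D²/8)(θ − sin θ) = 0.1033 m² and P = Dθ/2 = 0.8262 m. Hydraulic radius R = A/P = 0.1033/0.8262 = 0.125 m. Q_A = (1/0.016)·0.1033·0.125^(2/3)·√0.003802 = 0.09954 m³/s.
Channel B: For a triangular section with side slope z = 3: A = zy² = 3×0.624² = 1.168 m²; P = 2y√(1+z²) = 2×0.624×3.162 = 3.947 m. Hydraulic radius R = A/P = 1.168/3.947 = 0.296 m. Q_B = (1/0.016)·1.168·0.296^(2/3)·√0.003802 = 1.999 m³/s.
The larger discharge is 1.999 m³/s and the smaller is 0.09954 m³/s; the ratio is 20.1.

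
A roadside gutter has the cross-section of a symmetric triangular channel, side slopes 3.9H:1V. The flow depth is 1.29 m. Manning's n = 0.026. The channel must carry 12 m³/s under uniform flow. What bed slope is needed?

S = 0.00433

For a triangular section with side slope z = 3.9: A = zy² = 3.9×1.29² = 6.49 m²; P = 2y√(1+z²) = 2×1.29×4.026 = 10.39 m.
Hydraulic radius R = A/P = 6.49/10.39 = 0.6248 m.
From Manning's equation, S = [nQ / (1 A R^(2/3))]² = [0.026 × 12 / (1 × 6.49 × 0.6248^(2/3))]² = 0.00433.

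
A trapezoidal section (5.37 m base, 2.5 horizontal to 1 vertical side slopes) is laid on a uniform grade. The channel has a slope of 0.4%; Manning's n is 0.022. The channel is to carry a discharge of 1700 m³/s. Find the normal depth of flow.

Manning's equation rearranged: A R^(2/3) = nQ / (1·√S) = 0.022 × 1700 / (√0.004) = 591.3.
At y = 5.9 m: A R^(2/3) = 257.6 — too small.
At y = 10 m: A R^(2/3) = 903.1 — too large.
At y = 8.39 m: A R^(2/3) = 591 — matches.

y_n = 8.39 m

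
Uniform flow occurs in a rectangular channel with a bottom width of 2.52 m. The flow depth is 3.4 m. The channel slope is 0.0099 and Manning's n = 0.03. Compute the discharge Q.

Flow area A = b·y = 2.52 × 3.4 = 8.568 m². Wetted perimeter P = b + 2y = 2.52 + 2×3.4 = 9.32 m.
Hydraulic radius R = A/P = 8.568/9.32 = 0.9193 m.
Manning's equation: Q = (1/n) A R^(2/3) S^(1/2) = (1/0.03) × 8.568 × 0.9193^(2/3) × 0.0099^(1/2) = 26.9 m³/s.

Q = 26.9 m³/s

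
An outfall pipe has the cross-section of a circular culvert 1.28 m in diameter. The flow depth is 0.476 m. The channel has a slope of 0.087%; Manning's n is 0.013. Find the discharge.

Q = 0.402 m³/s

For a circular section of diameter D = 1.28 m at depth y = 0.476 m, the central angle is θ = 2 arccos(1 − 2y/D) = 2.623 rad. Then A = (D²/8)(θ − sin θ) = 0.4358 m² and P = Dθ/2 = 1.679 m.
Hydraulic radius R = A/P = 0.4358/1.679 = 0.2596 m.
Manning's equation: Q = (1/n) A R^(2/3) S^(1/2) = (1/0.013) × 0.4358 × 0.2596^(2/3) × 0.00087^(1/2) = 0.402 m³/s.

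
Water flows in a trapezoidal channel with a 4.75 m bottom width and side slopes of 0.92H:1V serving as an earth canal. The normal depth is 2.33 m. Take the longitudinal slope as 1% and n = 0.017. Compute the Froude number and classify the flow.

supercritical

With bottom width b = 4.75 m and side slope z = 0.92: A = (b + zy)y = (4.75 + 0.92×2.33)×2.33 = 16.06 m²; P = b + 2y√(1+z²) = 4.75 + 2×2.33×1.359 = 11.08 m.
Hydraulic radius R = A/P = 16.06/11.08 = 1.449 m.
V = (1/n) R^(2/3) √S = (1/0.017) × 1.449^(2/3) × √0.01 = 7.534 m/s. Hydraulic depth D_h = A/T = 16.06/9.037 = 1.777 m.
Froude number Fr = V/√(g·D_h) = 7.534/√(9.81×1.777) = 1.8, which is greater than 1, so the flow is supercritical.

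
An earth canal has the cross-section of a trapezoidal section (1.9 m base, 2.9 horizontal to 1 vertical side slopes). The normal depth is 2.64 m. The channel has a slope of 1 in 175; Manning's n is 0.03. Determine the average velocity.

V = 3.14 m/s

With bottom width b = 1.9 m and side slope z = 2.9: A = (b + zy)y = (1.9 + 2.9×2.64)×2.64 = 25.23 m²; P = b + 2y√(1+z²) = 1.9 + 2×2.64×3.068 = 18.1 m.
Hydraulic radius R = A/P = 25.23/18.1 = 1.394 m.
From Manning's equation, V = (1/n) R^(2/3) S^(1/2) = (1/0.03) × 1.394^(2/3) × 0.005714^(1/2) = 3.14 m/s.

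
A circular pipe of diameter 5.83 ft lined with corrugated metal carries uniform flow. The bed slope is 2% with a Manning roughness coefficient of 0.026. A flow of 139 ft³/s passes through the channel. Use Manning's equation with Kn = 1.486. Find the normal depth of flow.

y_n = 2.92 ft

Manning's equation rearranged: A R^(2/3) = nQ / (1.486·√S) = 0.026 × 139 / (1.486 × √0.02) = 17.2.
Trying y = 2.26 ft: A R^(2/3) = 10.92 — short.
Trying y = 3.62 ft: A R^(2/3) = 24.28 — over.
Trying y = 2.92 ft: A R^(2/3) = 17.21 — ≈ 17.2.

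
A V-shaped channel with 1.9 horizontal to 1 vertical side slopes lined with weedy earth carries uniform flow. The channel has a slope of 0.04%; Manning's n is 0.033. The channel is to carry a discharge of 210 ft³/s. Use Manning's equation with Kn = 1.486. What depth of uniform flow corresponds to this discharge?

Manning's equation rearranged: A R^(2/3) = nQ / (1.486·√S) = 0.033 × 210 / (1.486 × √0.0004) = 233.2.
Try y = 6.25 ft: A R^(2/3) = 146.2 — short.
Try y = 9.39 ft: A R^(2/3) = 433 — over.
Try y = 7.45 ft: A R^(2/3) = 233.6 — matches.

y_n = 7.45 ft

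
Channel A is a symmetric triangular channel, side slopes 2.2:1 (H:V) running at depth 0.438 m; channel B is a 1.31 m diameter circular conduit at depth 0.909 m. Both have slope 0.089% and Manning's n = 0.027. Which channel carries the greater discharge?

channel B

Channel A: For a triangular section with side slope z = 2.2: A = zy² = 2.2×0.438² = 0.4221 m²; P = 2y√(1+z²) = 2×0.438×2.417 = 2.117 m. Hydraulic radius R = A/P = 0.4221/2.117 = 0.1994 m. Q_A = (1/0.027)·0.4221·0.1994^(2/3)·√0.00089 = 0.1592 m³/s.
Channel B: For a circular section of diameter D = 1.31 m at depth y = 0.909 m, the central angle is θ = 2 arccos(1 − 2y/D) = 3.938 rad. Then A = (D²/8)(θ − sin θ) = 0.9981 m² and P = Dθ/2 = 2.579 m. Hydraulic radius R = A/P = 0.9981/2.579 = 0.387 m. Q_B = (1/0.027)·0.9981·0.387^(2/3)·√0.00089 = 0.5856 m³/s.
Q_A = 0.1592 m³/s vs Q_B = 0.5856 m³/s, so channel B carries more.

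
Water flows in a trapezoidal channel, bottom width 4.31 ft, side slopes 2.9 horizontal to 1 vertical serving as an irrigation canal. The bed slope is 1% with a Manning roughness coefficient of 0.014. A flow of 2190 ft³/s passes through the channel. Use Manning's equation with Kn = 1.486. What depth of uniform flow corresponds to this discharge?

Manning's equation rearranged: A R^(2/3) = nQ / (1.486·√S) = 0.014 × 2190 / (1.486 × √0.01) = 206.3.
Trying y = 6.2 ft: A R^(2/3) = 304.1 — high.
Trying y = 5.27 ft: A R^(2/3) = 206 — ≈ 206.3.

y_n = 5.27 ft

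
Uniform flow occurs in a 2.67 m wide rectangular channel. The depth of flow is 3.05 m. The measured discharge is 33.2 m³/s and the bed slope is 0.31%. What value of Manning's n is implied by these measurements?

Flow area A = b·y = 2.67 × 3.05 = 8.143 m². Wetted perimeter P = b + 2y = 2.67 + 2×3.05 = 8.77 m.
Hydraulic radius R = A/P = 8.143/8.77 = 0.9286 m.
Rearranging Manning's equation: n = (1/Q) A R^(2/3) S^(1/2) = (1/33.2) × 8.143 × 0.9286^(2/3) × √0.0031 = 0.013.

n = 0.013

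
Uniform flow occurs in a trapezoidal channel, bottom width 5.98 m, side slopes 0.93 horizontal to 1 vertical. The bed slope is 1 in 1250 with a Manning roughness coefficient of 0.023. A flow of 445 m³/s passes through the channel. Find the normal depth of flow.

Manning's equation rearranged: A R^(2/3) = nQ / (1·√S) = 0.023 × 445 / (√0.0008) = 361.9.
Trying y = 7.6 m: A R^(2/3) = 237.6 — too small.
Trying y = 9.3 m: A R^(2/3) = 361.7 — close enough.

y_n = 9.3 m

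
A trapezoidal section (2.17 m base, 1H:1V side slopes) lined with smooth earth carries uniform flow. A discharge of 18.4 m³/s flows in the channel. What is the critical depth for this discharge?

At critical depth, Q² T / (g A³) = 1, i.e. A³/T = Q²/g = 18.4²/9.81 = 34.51.
Trying y = 1.72 m: A³/T = 53.39 — over.
Trying y = 1.53 m: A³/T = 34.69 — matches.

y_c = 1.53 m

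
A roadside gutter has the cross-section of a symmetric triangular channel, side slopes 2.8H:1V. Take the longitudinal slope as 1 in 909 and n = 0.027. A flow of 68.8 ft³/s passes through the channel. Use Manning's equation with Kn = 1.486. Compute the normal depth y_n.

Manning's equation rearranged: A R^(2/3) = nQ / (1.486·√S) = 0.027 × 68.8 / (1.486 × √0.0011) = 37.69.
Try y = 2.65 ft: A R^(2/3) = 22.79 — too small.
Try y = 3.2 ft: A R^(2/3) = 37.68 — matches.

y_n = 3.2 ft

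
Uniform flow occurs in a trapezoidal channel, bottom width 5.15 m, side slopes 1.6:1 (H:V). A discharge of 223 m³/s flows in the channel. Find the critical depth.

y_c = 3.92 m

At critical depth, Q² T / (g A³) = 1, i.e. A³/T = Q²/g = 223²/9.81 = 5069.
Try y = 3.18 m: A³/T = 2252 — too small.
Try y = 4.33 m: A³/T = 7526 — too large.
Try y = 3.92 m: A³/T = 5073 — close enough.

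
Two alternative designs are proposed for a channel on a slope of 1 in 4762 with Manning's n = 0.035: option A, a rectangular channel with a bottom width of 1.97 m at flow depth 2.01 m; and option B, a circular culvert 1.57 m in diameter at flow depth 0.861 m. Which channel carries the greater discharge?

channel A

Channel A: Flow area A = b·y = 1.97 × 2.01 = 3.96 m². Wetted perimeter P = b + 2y = 1.97 + 2×2.01 = 5.99 m. Hydraulic radius R = A/P = 3.96/5.99 = 0.6611 m. Q_A = (1/0.035)·3.96·0.6611^(2/3)·√0.00021 = 1.244 m³/s.
Channel B: For a circular section of diameter D = 1.57 m at depth y = 0.861 m, the central angle is θ = 2 arccos(1 − 2y/D) = 3.336 rad. Then A = (D²/8)(θ − sin θ) = 1.087 m² and P = Dθ/2 = 2.618 m. Hydraulic radius R = A/P = 1.087/2.618 = 0.4152 m. Q_B = (1/0.035)·1.087·0.4152^(2/3)·√0.00021 = 0.2505 m³/s.
Q_A = 1.244 m³/s vs Q_B = 0.2505 m³/s, so channel A carries more.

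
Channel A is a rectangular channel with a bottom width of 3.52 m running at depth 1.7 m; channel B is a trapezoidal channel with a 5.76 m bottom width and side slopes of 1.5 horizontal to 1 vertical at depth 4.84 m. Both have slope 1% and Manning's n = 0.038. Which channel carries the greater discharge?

Channel A: Flow area A = b·y = 3.52 × 1.7 = 5.984 m². Wetted perimeter P = b + 2y = 3.52 + 2×1.7 = 6.92 m. Hydraulic radius R = A/P = 5.984/6.92 = 0.8647 m. Q_A = (1/0.038)·5.984·0.8647^(2/3)·√0.01 = 14.29 m³/s.
Channel B: With bottom width b = 5.76 m and side slope z = 1.5: A = (b + zy)y = (5.76 + 1.5×4.84)×4.84 = 63.02 m²; P = b + 2y√(1+z²) = 5.76 + 2×4.84×1.803 = 23.21 m. Hydraulic radius R = A/P = 63.02/23.21 = 2.715 m. Q_B = (1/0.038)·63.02·2.715^(2/3)·√0.01 = 322.7 m³/s.
Q_A = 14.29 m³/s vs Q_B = 322.7 m³/s, so channel B carries more.

channel B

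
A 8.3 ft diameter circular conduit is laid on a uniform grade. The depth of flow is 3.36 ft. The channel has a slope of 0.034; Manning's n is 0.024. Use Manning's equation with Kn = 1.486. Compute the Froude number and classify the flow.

For a circular section of diameter D = 8.3 ft at depth y = 3.36 ft, the central angle is θ = 2 arccos(1 − 2y/D) = 2.759 rad. Then A = (D²/8)(θ − sin θ) = 20.54 ft² and P = Dθ/2 = 11.45 ft.
Hydraulic radius R = A/P = 20.54/11.45 = 1.794 ft.
V = (1.486/n) R^(2/3) √S = (1.486/0.024) × 1.794^(2/3) × √0.034 = 16.86 ft/s. Hydraulic depth D_h = A/T = 20.54/8.148 = 2.52 ft.
Froude number Fr = V/√(g·D_h) = 16.86/√(32.2×2.52) = 1.87, which is greater than 1, so the flow is supercritical.

supercritical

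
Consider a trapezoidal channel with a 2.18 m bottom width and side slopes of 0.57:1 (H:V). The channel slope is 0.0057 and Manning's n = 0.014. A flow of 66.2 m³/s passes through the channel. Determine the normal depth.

y_n = 2.82 m

Manning's equation rearranged: A R^(2/3) = nQ / (1·√S) = 0.014 × 66.2 / (√0.0057) = 12.28.
Trying y = 1.97 m: A R^(2/3) = 6.371 — too small.
Trying y = 3.56 m: A R^(2/3) = 19.15 — too large.
Trying y = 2.82 m: A R^(2/3) = 12.27 — ≈ 12.28.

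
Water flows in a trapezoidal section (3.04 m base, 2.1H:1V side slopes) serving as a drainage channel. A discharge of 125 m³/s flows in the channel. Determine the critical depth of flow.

At critical depth, Q² T / (g A³) = 1, i.e. A³/T = Q²/g = 125²/9.81 = 1593.
At y = 3.35 m: A³/T = 2247 — high.
At y = 2.33 m: A³/T = 492.4 — low.
At y = 3.09 m: A³/T = 1594 — matches.

y_c = 3.09 m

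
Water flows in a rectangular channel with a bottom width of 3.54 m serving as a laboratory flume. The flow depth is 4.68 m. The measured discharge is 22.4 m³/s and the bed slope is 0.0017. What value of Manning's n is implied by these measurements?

n = 0.036

Flow area A = b·y = 3.54 × 4.68 = 16.57 m². Wetted perimeter P = b + 2y = 3.54 + 2×4.68 = 12.9 m.
Hydraulic radius R = A/P = 16.57/12.9 = 1.284 m.
Rearranging Manning's equation: n = (1/Q) A R^(2/3) S^(1/2) = (1/22.4) × 16.57 × 1.284^(2/3) × √0.0017 = 0.036.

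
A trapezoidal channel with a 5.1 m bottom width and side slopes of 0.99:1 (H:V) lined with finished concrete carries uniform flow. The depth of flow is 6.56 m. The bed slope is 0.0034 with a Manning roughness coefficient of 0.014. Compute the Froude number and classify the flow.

supercritical

With bottom width b = 5.1 m and side slope z = 0.99: A = (b + zy)y = (5.1 + 0.99×6.56)×6.56 = 76.06 m²; P = b + 2y√(1+z²) = 5.1 + 2×6.56×1.407 = 23.56 m.
Hydraulic radius R = A/P = 76.06/23.56 = 3.228 m.
V = (1/n) R^(2/3) √S = (1/0.014) × 3.228^(2/3) × √0.0034 = 9.097 m/s. Hydraulic depth D_h = A/T = 76.06/18.09 = 4.205 m.
Froude number Fr = V/√(g·D_h) = 9.097/√(9.81×4.205) = 1.42, which is greater than 1, so the flow is supercritical.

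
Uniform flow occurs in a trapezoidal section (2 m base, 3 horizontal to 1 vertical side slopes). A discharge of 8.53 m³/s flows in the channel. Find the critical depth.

At critical depth, Q² T / (g A³) = 1, i.e. A³/T = Q²/g = 8.53²/9.81 = 7.417.
At y = 0.669 m: A³/T = 3.203 — low.
At y = 0.931 m: A³/T = 11.71 — high.
At y = 0.83 m: A³/T = 7.415 — matches.

y_c = 0.83 m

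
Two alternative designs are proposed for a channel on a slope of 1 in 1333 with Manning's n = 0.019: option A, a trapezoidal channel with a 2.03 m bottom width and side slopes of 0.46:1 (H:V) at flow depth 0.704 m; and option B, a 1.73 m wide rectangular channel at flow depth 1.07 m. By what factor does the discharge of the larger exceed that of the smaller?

1.14

Channel A: With bottom width b = 2.03 m and side slope z = 0.46: A = (b + zy)y = (2.03 + 0.46×0.704)×0.704 = 1.657 m²; P = b + 2y√(1+z²) = 2.03 + 2×0.704×1.101 = 3.58 m. Hydraulic radius R = A/P = 1.657/3.58 = 0.4629 m. Q_A = (1/0.019)·1.657·0.4629^(2/3)·√0.0007502 = 1.429 m³/s.
Channel B: Flow area A = b·y = 1.73 × 1.07 = 1.851 m². Wetted perimeter P = b + 2y = 1.73 + 2×1.07 = 3.87 m. Hydraulic radius R = A/P = 1.851/3.87 = 0.4783 m. Q_B = (1/0.019)·1.851·0.4783^(2/3)·√0.0007502 = 1.632 m³/s.
The larger discharge is 1.632 m³/s and the smaller is 1.429 m³/s; the ratio is 1.14.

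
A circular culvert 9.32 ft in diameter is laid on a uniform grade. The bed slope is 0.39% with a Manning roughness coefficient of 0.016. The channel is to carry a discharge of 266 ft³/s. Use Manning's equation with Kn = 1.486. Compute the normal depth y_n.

y_n = 4 ft

Manning's equation rearranged: A R^(2/3) = nQ / (1.486·√S) = 0.016 × 266 / (1.486 × √0.0039) = 45.86.
Try y = 3.59 ft: A R^(2/3) = 37.7 — short.
Try y = 4 ft: A R^(2/3) = 45.9 — matches.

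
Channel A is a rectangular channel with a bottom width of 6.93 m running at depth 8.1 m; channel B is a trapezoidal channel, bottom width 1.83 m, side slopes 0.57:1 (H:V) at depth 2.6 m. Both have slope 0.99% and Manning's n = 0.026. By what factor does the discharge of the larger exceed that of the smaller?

11

Channel A: Flow area A = b·y = 6.93 × 8.1 = 56.13 m². Wetted perimeter P = b + 2y = 6.93 + 2×8.1 = 23.13 m. Hydraulic radius R = A/P = 56.13/23.13 = 2.427 m. Q_A = (1/0.026)·56.13·2.427^(2/3)·√0.0099 = 387.9 m³/s.
Channel B: With bottom width b = 1.83 m and side slope z = 0.57: A = (b + zy)y = (1.83 + 0.57×2.6)×2.6 = 8.611 m²; P = b + 2y√(1+z²) = 1.83 + 2×2.6×1.151 = 7.815 m. Hydraulic radius R = A/P = 8.611/7.815 = 1.102 m. Q_B = (1/0.026)·8.611·1.102^(2/3)·√0.0099 = 35.15 m³/s.
The larger discharge is 387.9 m³/s and the smaller is 35.15 m³/s; the ratio is 11.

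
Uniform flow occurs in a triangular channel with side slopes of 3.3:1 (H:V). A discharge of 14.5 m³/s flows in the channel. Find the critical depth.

y_c = 1.32 m

At critical depth, Q² T / (g A³) = 1, i.e. A³/T = Q²/g = 14.5²/9.81 = 21.43.
Trying y = 1.03 m: A³/T = 6.312 — too small.
Trying y = 1.68 m: A³/T = 72.87 — too large.
Trying y = 1.32 m: A³/T = 21.82 — close enough.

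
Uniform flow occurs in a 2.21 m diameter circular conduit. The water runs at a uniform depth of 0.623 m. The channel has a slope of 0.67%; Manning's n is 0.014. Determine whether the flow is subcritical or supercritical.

supercritical

For a circular section of diameter D = 2.21 m at depth y = 0.623 m, the central angle is θ = 2 arccos(1 − 2y/D) = 2.239 rad. Then A = (D²/8)(θ − sin θ) = 0.8876 m² and P = Dθ/2 = 2.474 m.
Hydraulic radius R = A/P = 0.8876/2.474 = 0.3588 m.
V = (1/n) R^(2/3) √S = (1/0.014) × 0.3588^(2/3) × √0.0067 = 2.952 m/s. Hydraulic depth D_h = A/T = 0.8876/1.989 = 0.4463 m.
Froude number Fr = V/√(g·D_h) = 2.952/√(9.81×0.4463) = 1.41, which is greater than 1, so the flow is supercritical.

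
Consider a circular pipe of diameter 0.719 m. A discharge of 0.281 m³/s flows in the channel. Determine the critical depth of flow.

At critical depth, Q² T / (g A³) = 1, i.e. A³/T = Q²/g = 0.281²/9.81 = 0.008049.
At y = 0.411 m: A³/T = 0.01941 — too large.
At y = 0.269 m: A³/T = 0.003829 — too small.
At y = 0.326 m: A³/T = 0.008006 — close enough.

y_c = 0.326 m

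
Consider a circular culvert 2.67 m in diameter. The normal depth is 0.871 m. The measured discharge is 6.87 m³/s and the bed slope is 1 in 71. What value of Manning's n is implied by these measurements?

n = 0.017

For a circular section of diameter D = 2.67 m at depth y = 0.871 m, the central angle is θ = 2 arccos(1 − 2y/D) = 2.432 rad. Then A = (D²/8)(θ − sin θ) = 1.586 m² and P = Dθ/2 = 3.246 m.
Hydraulic radius R = A/P = 1.586/3.246 = 0.4886 m.
Rearranging Manning's equation: n = (1/Q) A R^(2/3) S^(1/2) = (1/6.87) × 1.586 × 0.4886^(2/3) × √0.01408 = 0.017.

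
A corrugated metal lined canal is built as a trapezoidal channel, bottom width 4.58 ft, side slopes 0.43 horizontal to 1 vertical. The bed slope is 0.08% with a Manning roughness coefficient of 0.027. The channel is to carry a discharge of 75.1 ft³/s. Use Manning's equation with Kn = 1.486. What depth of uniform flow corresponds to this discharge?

y_n = 4.56 ft

Manning's equation rearranged: A R^(2/3) = nQ / (1.486·√S) = 0.027 × 75.1 / (1.486 × √0.0008) = 48.24.
At y = 3.19 ft: A R^(2/3) = 26.48 — low.
At y = 4.97 ft: A R^(2/3) = 55.92 — high.
At y = 4.56 ft: A R^(2/3) = 48.22 — matches.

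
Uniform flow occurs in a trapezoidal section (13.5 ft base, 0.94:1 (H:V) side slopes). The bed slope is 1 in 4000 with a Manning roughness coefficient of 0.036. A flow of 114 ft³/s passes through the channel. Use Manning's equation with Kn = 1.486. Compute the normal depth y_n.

y_n = 4.58 ft

Manning's equation rearranged: A R^(2/3) = nQ / (1.486·√S) = 0.036 × 114 / (1.486 × √0.00025) = 174.7.
Try y = 5.71 ft: A R^(2/3) = 257.4 — over.
Try y = 3.76 ft: A R^(2/3) = 123.8 — short.
Try y = 4.58 ft: A R^(2/3) = 174.4 — close enough.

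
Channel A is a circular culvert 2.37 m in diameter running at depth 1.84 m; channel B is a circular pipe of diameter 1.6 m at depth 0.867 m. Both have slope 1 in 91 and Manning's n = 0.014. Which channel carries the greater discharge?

channel A

Channel A: For a circular section of diameter D = 2.37 m at depth y = 1.84 m, the central angle is θ = 2 arccos(1 − 2y/D) = 4.313 rad. Then A = (D²/8)(θ − sin θ) = 3.675 m² and P = Dθ/2 = 5.111 m. Hydraulic radius R = A/P = 3.675/5.111 = 0.7191 m. Q_A = (1/0.014)·3.675·0.7191^(2/3)·√0.01099 = 22.09 m³/s.
Channel B: For a circular section of diameter D = 1.6 m at depth y = 0.867 m, the central angle is θ = 2 arccos(1 − 2y/D) = 3.309 rad. Then A = (D²/8)(θ − sin θ) = 1.112 m² and P = Dθ/2 = 2.647 m. Hydraulic radius R = A/P = 1.112/2.647 = 0.4202 m. Q_B = (1/0.014)·1.112·0.4202^(2/3)·√0.01099 = 4.673 m³/s.
Q_A = 22.09 m³/s vs Q_B = 4.673 m³/s, so channel A carries more.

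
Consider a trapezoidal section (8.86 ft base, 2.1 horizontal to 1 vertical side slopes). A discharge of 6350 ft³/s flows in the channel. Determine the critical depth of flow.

At critical depth, Q² T / (g A³) = 1, i.e. A³/T = Q²/g = 6350²/32.2 = 1252000.
At y = 10.3 ft: A³/T = 594300 — too small.
At y = 13.8 ft: A³/T = 2131000 — too large.
At y = 12.2 ft: A³/T = 1239000 — close enough.

y_c = 12.2 ft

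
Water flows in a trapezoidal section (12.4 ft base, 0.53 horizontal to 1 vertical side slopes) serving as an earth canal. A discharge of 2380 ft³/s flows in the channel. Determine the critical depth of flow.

At critical depth, Q² T / (g A³) = 1, i.e. A³/T = Q²/g = 2380²/32.2 = 175900.
At y = 10.6 ft: A³/T = 294800 — high.
At y = 6.6 ft: A³/T = 59560 — low.
At y = 9.12 ft: A³/T = 175900 — close enough.

y_c = 9.12 ft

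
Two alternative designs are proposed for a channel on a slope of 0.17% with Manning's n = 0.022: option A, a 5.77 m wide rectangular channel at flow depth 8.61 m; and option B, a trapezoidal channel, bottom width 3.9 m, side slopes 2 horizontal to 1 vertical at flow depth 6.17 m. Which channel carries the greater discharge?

Channel A: Flow area A = b·y = 5.77 × 8.61 = 49.68 m². Wetted perimeter P = b + 2y = 5.77 + 2×8.61 = 22.99 m. Hydraulic radius R = A/P = 49.68/22.99 = 2.161 m. Q_A = (1/0.022)·49.68·2.161^(2/3)·√0.0017 = 155.6 m³/s.
Channel B: With bottom width b = 3.9 m and side slope z = 2: A = (b + zy)y = (3.9 + 2×6.17)×6.17 = 100.2 m²; P = b + 2y√(1+z²) = 3.9 + 2×6.17×2.236 = 31.49 m. Hydraulic radius R = A/P = 100.2/31.49 = 3.182 m. Q_B = (1/0.022)·100.2·3.182^(2/3)·√0.0017 = 406.2 m³/s.
Q_A = 155.6 m³/s vs Q_B = 406.2 m³/s, so channel B carries more.

channel B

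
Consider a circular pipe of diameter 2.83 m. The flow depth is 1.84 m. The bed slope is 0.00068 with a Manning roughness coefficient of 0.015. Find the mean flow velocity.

V = 1.52 m/s

For a circular section of diameter D = 2.83 m at depth y = 1.84 m, the central angle is θ = 2 arccos(1 − 2y/D) = 3.752 rad. Then A = (D²/8)(θ − sin θ) = 4.33 m² and P = Dθ/2 = 5.309 m.
Hydraulic radius R = A/P = 4.33/5.309 = 0.8156 m.
From Manning's equation, V = (1/n) R^(2/3) S^(1/2) = (1/0.015) × 0.8156^(2/3) × 0.00068^(1/2) = 1.52 m/s.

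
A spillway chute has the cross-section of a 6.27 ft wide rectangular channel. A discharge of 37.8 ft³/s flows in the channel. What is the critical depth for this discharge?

For a rectangular channel, critical depth y_c = (q²/g)^(1/3) where q = Q/b = 37.8/6.27 = 6.029 ft²/s.
So y_c = (6.029²/32.2)^(1/3) = 1.04 ft.

y_c = 1.04 ft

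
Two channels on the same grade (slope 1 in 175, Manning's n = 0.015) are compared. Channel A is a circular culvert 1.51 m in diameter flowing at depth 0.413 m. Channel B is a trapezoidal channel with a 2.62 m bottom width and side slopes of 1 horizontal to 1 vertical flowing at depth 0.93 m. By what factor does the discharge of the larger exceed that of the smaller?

15.8

Channel A: For a circular section of diameter D = 1.51 m at depth y = 0.413 m, the central angle is θ = 2 arccos(1 − 2y/D) = 2.201 rad. Then A = (D²/8)(θ − sin θ) = 0.3972 m² and P = Dθ/2 = 1.662 m. Hydraulic radius R = A/P = 0.3972/1.662 = 0.239 m. Q_A = (1/0.015)·0.3972·0.239^(2/3)·√0.005714 = 0.7709 m³/s.
Channel B: With bottom width b = 2.62 m and side slope z = 1: A = (b + zy)y = (2.62 + 1×0.93)×0.93 = 3.302 m²; P = b + 2y√(1+z²) = 2.62 + 2×0.93×1.414 = 5.25 m. Hydraulic radius R = A/P = 3.302/5.25 = 0.6288 m. Q_B = (1/0.015)·3.302·0.6288^(2/3)·√0.005714 = 12.21 m³/s.
The larger discharge is 12.21 m³/s and the smaller is 0.7709 m³/s; the ratio is 15.8.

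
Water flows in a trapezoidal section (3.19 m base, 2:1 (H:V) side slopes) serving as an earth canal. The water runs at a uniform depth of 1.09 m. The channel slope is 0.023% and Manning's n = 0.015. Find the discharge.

Q = 4.78 m³/s

With bottom width b = 3.19 m and side slope z = 2: A = (b + zy)y = (3.19 + 2×1.09)×1.09 = 5.853 m²; P = b + 2y√(1+z²) = 3.19 + 2×1.09×2.236 = 8.065 m.
Hydraulic radius R = A/P = 5.853/8.065 = 0.7258 m.
Manning's equation: Q = (1/n) A R^(2/3) S^(1/2) = (1/0.015) × 5.853 × 0.7258^(2/3) × 0.00023^(1/2) = 4.78 m³/s.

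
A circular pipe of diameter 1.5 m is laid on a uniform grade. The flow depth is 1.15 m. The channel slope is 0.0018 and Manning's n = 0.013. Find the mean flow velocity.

For a circular section of diameter D = 1.5 m at depth y = 1.15 m, the central angle is θ = 2 arccos(1 − 2y/D) = 4.267 rad. Then A = (D²/8)(θ − sin θ) = 1.454 m² and P = Dθ/2 = 3.2 m.
Hydraulic radius R = A/P = 1.454/3.2 = 0.4543 m.
From Manning's equation, V = (1/n) R^(2/3) S^(1/2) = (1/0.013) × 0.4543^(2/3) × 0.0018^(1/2) = 1.93 m/s.

V = 1.93 m/s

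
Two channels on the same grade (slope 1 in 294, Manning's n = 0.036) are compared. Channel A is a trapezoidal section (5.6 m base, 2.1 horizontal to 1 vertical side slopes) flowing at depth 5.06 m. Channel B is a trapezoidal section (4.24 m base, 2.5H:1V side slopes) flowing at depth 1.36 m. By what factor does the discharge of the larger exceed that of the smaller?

16.9

Channel A: With bottom width b = 5.6 m and side slope z = 2.1: A = (b + zy)y = (5.6 + 2.1×5.06)×5.06 = 82.1 m²; P = b + 2y√(1+z²) = 5.6 + 2×5.06×2.326 = 29.14 m. Hydraulic radius R = A/P = 82.1/29.14 = 2.818 m. Q_A = (1/0.036)·82.1·2.818^(2/3)·√0.003401 = 265.3 m³/s.
Channel B: With bottom width b = 4.24 m and side slope z = 2.5: A = (b + zy)y = (4.24 + 2.5×1.36)×1.36 = 10.39 m²; P = b + 2y√(1+z²) = 4.24 + 2×1.36×2.693 = 11.56 m. Hydraulic radius R = A/P = 10.39/11.56 = 0.8985 m. Q_B = (1/0.036)·10.39·0.8985^(2/3)·√0.003401 = 15.67 m³/s.
The larger discharge is 265.3 m³/s and the smaller is 15.67 m³/s; the ratio is 16.9.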